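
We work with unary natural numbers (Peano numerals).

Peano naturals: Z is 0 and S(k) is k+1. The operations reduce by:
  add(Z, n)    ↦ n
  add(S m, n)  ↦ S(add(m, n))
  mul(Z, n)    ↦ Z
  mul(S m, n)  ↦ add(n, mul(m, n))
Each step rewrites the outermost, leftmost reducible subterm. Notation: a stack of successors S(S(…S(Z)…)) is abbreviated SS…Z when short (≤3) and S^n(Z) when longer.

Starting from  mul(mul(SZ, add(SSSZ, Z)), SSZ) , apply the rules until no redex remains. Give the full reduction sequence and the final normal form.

  start: mul(mul(SZ, add(SSSZ, Z)), SSZ)
  step 1: mul(add(add(SSSZ, Z), mul(Z, add(SSSZ, Z))), SSZ)
  step 2: mul(add(S(add(SSZ, Z)), mul(Z, add(SSSZ, Z))), SSZ)
  step 3: mul(S(add(add(SSZ, Z), mul(Z, add(SSSZ, Z)))), SSZ)
  step 4: add(SSZ, mul(add(add(SSZ, Z), mul(Z, add(SSSZ, Z))), SSZ))
  step 5: S(add(SZ, mul(add(add(SSZ, Z), mul(Z, add(SSSZ, Z))), SSZ)))
  step 6: S(S(add(Z, mul(add(add(SSZ, Z), mul(Z, add(SSSZ, Z))), SSZ))))
  step 7: S(S(mul(add(add(SSZ, Z), mul(Z, add(SSSZ, Z))), SSZ)))
  step 8: S(S(mul(add(S(add(SZ, Z)), mul(Z, add(SSSZ, Z))), SSZ)))
  step 9: S(S(mul(S(add(add(SZ, Z), mul(Z, add(SSSZ, Z)))), SSZ)))
  step 10: S(S(add(SSZ, mul(add(add(SZ, Z), mul(Z, add(SSSZ, Z))), SSZ))))
  step 11: S(S(S(add(SZ, mul(add(add(SZ, Z), mul(Z, add(SSSZ, Z))), SSZ)))))
  step 12: S(S(S(S(add(Z, mul(add(add(SZ, Z), mul(Z, add(SSSZ, Z))), SSZ))))))
  step 13: S(S(S(S(mul(add(add(SZ, Z), mul(Z, add(SSSZ, Z))), SSZ)))))
  step 14: S(S(S(S(mul(add(S(add(Z, Z)), mul(Z, add(SSSZ, Z))), SSZ)))))
  step 15: S(S(S(S(mul(S(add(add(Z, Z), mul(Z, add(SSSZ, Z)))), SSZ)))))
  step 16: S(S(S(S(add(SSZ, mul(add(add(Z, Z), mul(Z, add(SSSZ, Z))), SSZ))))))
  step 17: S(S(S(S(S(add(SZ, mul(add(add(Z, Z), mul(Z, add(SSSZ, Z))), SSZ)))))))
  step 18: S(S(S(S(S(S(add(Z, mul(add(add(Z, Z), mul(Z, add(SSSZ, Z))), SSZ))))))))
  step 19: S(S(S(S(S(S(mul(add(add(Z, Z), mul(Z, add(SSSZ, Z))), SSZ)))))))
  step 20: S(S(S(S(S(S(mul(add(Z, mul(Z, add(SSSZ, Z))), SSZ)))))))
  step 21: S(S(S(S(S(S(mul(mul(Z, add(SSSZ, Z)), SSZ)))))))
  step 22: S(S(S(S(S(S(mul(Z, SSZ)))))))
  step 23: S^6(Z)

Answer: normal form = S^6(Z)  (in 23 steps)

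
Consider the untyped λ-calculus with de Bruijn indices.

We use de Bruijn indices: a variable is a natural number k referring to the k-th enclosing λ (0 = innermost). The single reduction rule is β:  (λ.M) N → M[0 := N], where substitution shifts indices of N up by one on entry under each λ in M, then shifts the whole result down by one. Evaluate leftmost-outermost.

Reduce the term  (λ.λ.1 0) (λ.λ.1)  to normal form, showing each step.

  start: (λ.λ.1 0) (λ.λ.1)
  →1  λ.(λ.λ.1) 0
  →2  λ.λ.1

Answer: normal form = λ.λ.1  (in 2 steps)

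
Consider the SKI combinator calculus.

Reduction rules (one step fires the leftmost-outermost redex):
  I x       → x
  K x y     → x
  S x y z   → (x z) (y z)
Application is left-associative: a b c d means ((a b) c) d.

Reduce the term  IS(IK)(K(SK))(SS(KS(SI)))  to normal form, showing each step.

Answer: normal form = SSS  (in 5 steps)

Derivation:
  start: IS(IK)(K(SK))(SS(KS(SI)))
  →1  S(IK)(K(SK))(SS(KS(SI)))
  →2  IK(SS(KS(SI)))(K(SK)(SS(KS(SI))))
  →3  K(SS(KS(SI)))(K(SK)(SS(KS(SI))))
  →4  SS(KS(SI))
  →5  SSS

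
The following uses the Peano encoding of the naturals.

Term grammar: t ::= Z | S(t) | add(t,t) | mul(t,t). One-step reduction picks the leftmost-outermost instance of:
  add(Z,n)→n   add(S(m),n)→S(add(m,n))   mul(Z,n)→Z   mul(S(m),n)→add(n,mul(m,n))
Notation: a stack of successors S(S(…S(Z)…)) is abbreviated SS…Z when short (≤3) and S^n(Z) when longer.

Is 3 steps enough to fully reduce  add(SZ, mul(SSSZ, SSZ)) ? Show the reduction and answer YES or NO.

Answer: NO — after 3 steps the term is S(add(SSZ, mul(SSZ, SSZ))), not yet normal

Reduction:
  start: add(SZ, mul(SSSZ, SSZ))
  step 1: S(add(Z, mul(SSSZ, SSZ)))
  step 2: S(mul(SSSZ, SSZ))
  step 3: S(add(SSZ, mul(SSZ, SSZ)))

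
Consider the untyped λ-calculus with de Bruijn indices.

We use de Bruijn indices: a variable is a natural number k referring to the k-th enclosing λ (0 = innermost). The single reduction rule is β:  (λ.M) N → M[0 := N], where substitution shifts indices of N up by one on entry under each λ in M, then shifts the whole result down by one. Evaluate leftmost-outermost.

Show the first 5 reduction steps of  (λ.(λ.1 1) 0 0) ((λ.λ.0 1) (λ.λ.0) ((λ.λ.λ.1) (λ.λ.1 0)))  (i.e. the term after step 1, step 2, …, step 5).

  start: (λ.(λ.1 1) 0 0) ((λ.λ.0 1) (λ.λ.0) ((λ.λ.λ.1) (λ.λ.1 0)))
  →1  (λ.(λ.λ.0 1) (λ.λ.0) ((λ.λ.λ.1) (λ.λ.1 0)) ((λ.λ.0 1) (λ.λ.0) ((λ.λ.λ.1) (λ.λ.1 0)))) ((λ.λ.0 1) (λ.λ.0) ((λ.λ.λ.1) (λ.λ.1 0))) ((λ.λ.0 1) (λ.λ.0) ((λ.λ.λ.1) (λ.λ.1 0)))
  →2  (λ.λ.0 1) (λ.λ.0) ((λ.λ.λ.1) (λ.λ.1 0)) ((λ.λ.0 1) (λ.λ.0) ((λ.λ.λ.1) (λ.λ.1 0))) ((λ.λ.0 1) (λ.λ.0) ((λ.λ.λ.1) (λ.λ.1 0)))
  →3  (λ.0 (λ.λ.0)) ((λ.λ.λ.1) (λ.λ.1 0)) ((λ.λ.0 1) (λ.λ.0) ((λ.λ.λ.1) (λ.λ.1 0))) ((λ.λ.0 1) (λ.λ.0) ((λ.λ.λ.1) (λ.λ.1 0)))
  →4  (λ.λ.λ.1) (λ.λ.1 0) (λ.λ.0) ((λ.λ.0 1) (λ.λ.0) ((λ.λ.λ.1) (λ.λ.1 0))) ((λ.λ.0 1) (λ.λ.0) ((λ.λ.λ.1) (λ.λ.1 0)))
  →5  (λ.λ.1) (λ.λ.0) ((λ.λ.0 1) (λ.λ.0) ((λ.λ.λ.1) (λ.λ.1 0))) ((λ.λ.0 1) (λ.λ.0) ((λ.λ.λ.1) (λ.λ.1 0)))

Answer: after 5 steps: (λ.λ.1) (λ.λ.0) ((λ.λ.0 1) (λ.λ.0) ((λ.λ.λ.1) (λ.λ.1 0))) ((λ.λ.0 1) (λ.λ.0) ((λ.λ.λ.1) (λ.λ.1 0)))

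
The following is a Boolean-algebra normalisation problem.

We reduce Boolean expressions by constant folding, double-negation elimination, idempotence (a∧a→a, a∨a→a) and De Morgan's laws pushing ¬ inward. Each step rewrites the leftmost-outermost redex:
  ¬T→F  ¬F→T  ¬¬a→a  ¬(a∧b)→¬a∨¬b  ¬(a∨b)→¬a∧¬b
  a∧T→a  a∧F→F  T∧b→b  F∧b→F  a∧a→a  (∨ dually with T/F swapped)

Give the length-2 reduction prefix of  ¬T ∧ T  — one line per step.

Answer: after 2 steps: F

Working:
  start: ¬T ∧ T
  step 1: ¬T
  step 2: F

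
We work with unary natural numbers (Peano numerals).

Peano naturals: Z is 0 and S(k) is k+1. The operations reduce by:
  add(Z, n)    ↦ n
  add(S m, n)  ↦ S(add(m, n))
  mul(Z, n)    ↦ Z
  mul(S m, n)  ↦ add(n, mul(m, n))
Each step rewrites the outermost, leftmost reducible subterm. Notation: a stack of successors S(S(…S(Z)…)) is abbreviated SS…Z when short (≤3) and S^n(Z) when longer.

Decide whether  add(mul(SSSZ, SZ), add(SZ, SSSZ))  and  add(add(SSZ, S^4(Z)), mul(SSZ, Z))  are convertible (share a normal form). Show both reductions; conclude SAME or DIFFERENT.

Term A:
  start: add(mul(SSSZ, SZ), add(SZ, SSSZ))
  [1] add(add(SZ, mul(SSZ, SZ)), add(SZ, SSSZ))
  [2] add(S(add(Z, mul(SSZ, SZ))), add(SZ, SSSZ))
  [3] S(add(add(Z, mul(SSZ, SZ)), add(SZ, SSSZ)))
  [4] S(add(mul(SSZ, SZ), add(SZ, SSSZ)))
  [5] S(add(add(SZ, mul(SZ, SZ)), add(SZ, SSSZ)))
  [6] S(add(S(add(Z, mul(SZ, SZ))), add(SZ, SSSZ)))
  [7] S(S(add(add(Z, mul(SZ, SZ)), add(SZ, SSSZ))))
  [8] S(S(add(mul(SZ, SZ), add(SZ, SSSZ))))
  [9] S(S(add(add(SZ, mul(Z, SZ)), add(SZ, SSSZ))))
  [10] S(S(add(S(add(Z, mul(Z, SZ))), add(SZ, SSSZ))))
  [11] S(S(S(add(add(Z, mul(Z, SZ)), add(SZ, SSSZ)))))
  [12] S(S(S(add(mul(Z, SZ), add(SZ, SSSZ)))))
  [13] S(S(S(add(Z, add(SZ, SSSZ)))))
  [14] S(S(S(add(SZ, SSSZ))))
  [15] S(S(S(S(add(Z, SSSZ)))))
  [16] S^7(Z)

Term B:
  start: add(add(SSZ, S^4(Z)), mul(SSZ, Z))
  [1] add(S(add(SZ, S^4(Z))), mul(SSZ, Z))
  [2] S(add(add(SZ, S^4(Z)), mul(SSZ, Z)))
  [3] S(add(S(add(Z, S^4(Z))), mul(SSZ, Z)))
  [4] S(S(add(add(Z, S^4(Z)), mul(SSZ, Z))))
  [5] S(S(add(S^4(Z), mul(SSZ, Z))))
  [6] S(S(S(add(SSSZ, mul(SSZ, Z)))))
  [7] S(S(S(S(add(SSZ, mul(SSZ, Z))))))
  [8] S(S(S(S(S(add(SZ, mul(SSZ, Z)))))))
  [9] S(S(S(S(S(S(add(Z, mul(SSZ, Z))))))))
  [10] S(S(S(S(S(S(mul(SSZ, Z)))))))
  [11] S(S(S(S(S(S(add(Z, mul(SZ, Z))))))))
  [12] S(S(S(S(S(S(mul(SZ, Z)))))))
  [13] S(S(S(S(S(S(add(Z, mul(Z, Z))))))))
  [14] S(S(S(S(S(S(mul(Z, Z)))))))
  [15] S^6(Z)

Answer: DIFFERENT — A ⇓ S^7(Z), B ⇓ S^6(Z)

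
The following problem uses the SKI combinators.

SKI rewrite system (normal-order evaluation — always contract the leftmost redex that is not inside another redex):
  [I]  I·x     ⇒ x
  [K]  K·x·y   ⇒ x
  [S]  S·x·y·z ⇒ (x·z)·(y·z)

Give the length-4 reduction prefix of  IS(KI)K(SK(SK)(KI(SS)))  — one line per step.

  start: IS(KI)K(SK(SK)(KI(SS)))
  →1  S(KI)K(SK(SK)(KI(SS)))
  →2  KI(SK(SK)(KI(SS)))(K(SK(SK)(KI(SS))))
  →3  I(K(SK(SK)(KI(SS))))
  →4  K(SK(SK)(KI(SS)))

Answer: after 4 steps: K(SK(SK)(KI(SS)))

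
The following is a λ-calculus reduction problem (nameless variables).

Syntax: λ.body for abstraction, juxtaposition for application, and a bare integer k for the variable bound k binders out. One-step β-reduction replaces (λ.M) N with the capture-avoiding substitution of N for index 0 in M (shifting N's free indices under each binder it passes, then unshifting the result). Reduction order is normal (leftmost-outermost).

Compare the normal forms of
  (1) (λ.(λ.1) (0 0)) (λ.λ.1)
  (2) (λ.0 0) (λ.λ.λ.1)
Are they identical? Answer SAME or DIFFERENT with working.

Answer: SAME — A ⇓ λ.λ.1, B ⇓ λ.λ.1

Derivation:
Term A:
  start: (λ.(λ.1) (0 0)) (λ.λ.1)
  →1  (λ.λ.λ.1) ((λ.λ.1) (λ.λ.1))
  →2  λ.λ.1

Term B:
  start: (λ.0 0) (λ.λ.λ.1)
  →1  (λ.λ.λ.1) (λ.λ.λ.1)
  →2  λ.λ.1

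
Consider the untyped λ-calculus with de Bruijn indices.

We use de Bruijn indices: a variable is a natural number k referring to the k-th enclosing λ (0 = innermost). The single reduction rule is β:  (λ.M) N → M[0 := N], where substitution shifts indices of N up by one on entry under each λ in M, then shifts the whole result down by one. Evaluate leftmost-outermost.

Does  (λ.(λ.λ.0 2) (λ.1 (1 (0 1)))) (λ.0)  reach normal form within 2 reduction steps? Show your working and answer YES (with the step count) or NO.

  start: (λ.(λ.λ.0 2) (λ.1 (1 (0 1)))) (λ.0)
  step 1: (λ.λ.0 (λ.0)) (λ.(λ.0) ((λ.0) (0 (λ.0))))
  step 2: λ.0 (λ.0)

Answer: YES — reaches normal form λ.0 (λ.0) in 2 ≤ 2 steps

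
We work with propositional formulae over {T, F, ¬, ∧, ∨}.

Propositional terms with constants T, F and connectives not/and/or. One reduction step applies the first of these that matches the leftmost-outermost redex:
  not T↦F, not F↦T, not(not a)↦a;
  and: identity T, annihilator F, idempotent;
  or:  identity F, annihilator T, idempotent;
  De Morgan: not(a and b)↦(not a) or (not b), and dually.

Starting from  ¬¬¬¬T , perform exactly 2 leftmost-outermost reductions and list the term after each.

Answer: after 2 steps: T

Reduction:
  start: ¬¬¬¬T
  [1] ¬¬T
  [2] T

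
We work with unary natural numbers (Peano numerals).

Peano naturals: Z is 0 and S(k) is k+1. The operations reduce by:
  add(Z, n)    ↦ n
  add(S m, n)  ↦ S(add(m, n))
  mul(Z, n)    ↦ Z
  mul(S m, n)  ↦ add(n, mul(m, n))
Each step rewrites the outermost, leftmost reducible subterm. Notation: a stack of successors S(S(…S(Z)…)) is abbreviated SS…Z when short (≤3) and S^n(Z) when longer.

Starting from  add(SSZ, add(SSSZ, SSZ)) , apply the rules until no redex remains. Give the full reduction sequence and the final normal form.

  start: add(SSZ, add(SSSZ, SSZ))
  →1  S(add(SZ, add(SSSZ, SSZ)))
  →2  S(S(add(Z, add(SSSZ, SSZ))))
  →3  S(S(add(SSSZ, SSZ)))
  →4  S(S(S(add(SSZ, SSZ))))
  →5  S(S(S(S(add(SZ, SSZ)))))
  →6  S(S(S(S(S(add(Z, SSZ))))))
  →7  S^7(Z)

Answer: normal form = S^7(Z)  (in 7 steps)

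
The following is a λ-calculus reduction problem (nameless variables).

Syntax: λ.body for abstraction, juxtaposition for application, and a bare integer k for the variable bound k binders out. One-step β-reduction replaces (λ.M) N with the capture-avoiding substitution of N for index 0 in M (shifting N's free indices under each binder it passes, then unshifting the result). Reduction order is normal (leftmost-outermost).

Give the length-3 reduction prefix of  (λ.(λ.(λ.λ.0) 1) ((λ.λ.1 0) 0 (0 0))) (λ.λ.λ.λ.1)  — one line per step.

  start: (λ.(λ.(λ.λ.0) 1) ((λ.λ.1 0) 0 (0 0))) (λ.λ.λ.λ.1)
  →1  (λ.(λ.λ.0) (λ.λ.λ.λ.1)) ((λ.λ.1 0) (λ.λ.λ.λ.1) ((λ.λ.λ.λ.1) (λ.λ.λ.λ.1)))
  →2  (λ.λ.0) (λ.λ.λ.λ.1)
  →3  λ.0

Answer: after 3 steps: λ.0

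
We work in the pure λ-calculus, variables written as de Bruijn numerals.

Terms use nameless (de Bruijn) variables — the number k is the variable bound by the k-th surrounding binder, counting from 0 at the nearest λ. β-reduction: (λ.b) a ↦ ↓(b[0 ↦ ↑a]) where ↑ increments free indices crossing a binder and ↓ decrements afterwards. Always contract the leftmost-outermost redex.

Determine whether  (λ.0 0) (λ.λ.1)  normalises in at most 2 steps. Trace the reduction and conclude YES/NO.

  start: (λ.0 0) (λ.λ.1)
  [1] (λ.λ.1) (λ.λ.1)
  [2] λ.λ.λ.1

Answer: YES — reaches normal form λ.λ.λ.1 in 2 ≤ 2 steps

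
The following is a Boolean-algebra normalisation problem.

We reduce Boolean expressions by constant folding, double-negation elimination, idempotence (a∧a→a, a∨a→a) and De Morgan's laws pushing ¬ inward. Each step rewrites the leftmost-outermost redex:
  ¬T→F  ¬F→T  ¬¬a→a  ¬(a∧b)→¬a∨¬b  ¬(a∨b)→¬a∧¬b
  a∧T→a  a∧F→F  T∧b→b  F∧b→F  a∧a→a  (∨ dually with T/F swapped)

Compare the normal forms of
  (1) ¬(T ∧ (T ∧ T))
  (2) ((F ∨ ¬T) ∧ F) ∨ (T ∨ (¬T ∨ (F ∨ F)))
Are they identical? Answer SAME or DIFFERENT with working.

Answer: DIFFERENT — A ⇓ F, B ⇓ T

Working:
Term A:
  start: ¬(T ∧ (T ∧ T))
  →1  ¬T ∨ ¬(T ∧ T)
  →2  F ∨ ¬(T ∧ T)
  →3  ¬(T ∧ T)
  →4  ¬T ∨ ¬T
  →5  ¬T
  →6  F

Term B:
  start: ((F ∨ ¬T) ∧ F) ∨ (T ∨ (¬T ∨ (F ∨ F)))
  →1  F ∨ (T ∨ (¬T ∨ (F ∨ F)))
  →2  T ∨ (¬T ∨ (F ∨ F))
  →3  T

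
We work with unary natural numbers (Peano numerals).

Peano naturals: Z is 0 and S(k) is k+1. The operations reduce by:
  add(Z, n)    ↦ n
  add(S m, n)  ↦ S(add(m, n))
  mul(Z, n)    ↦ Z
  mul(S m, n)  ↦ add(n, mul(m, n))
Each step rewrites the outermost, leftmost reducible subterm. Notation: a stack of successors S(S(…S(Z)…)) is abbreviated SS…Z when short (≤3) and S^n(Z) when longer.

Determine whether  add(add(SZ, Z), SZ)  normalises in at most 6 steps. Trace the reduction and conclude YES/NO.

Answer: YES — reaches normal form SSZ in 4 ≤ 6 steps

Working:
  start: add(add(SZ, Z), SZ)
  [1] add(S(add(Z, Z)), SZ)
  [2] S(add(add(Z, Z), SZ))
  [3] S(add(Z, SZ))
  [4] SSZ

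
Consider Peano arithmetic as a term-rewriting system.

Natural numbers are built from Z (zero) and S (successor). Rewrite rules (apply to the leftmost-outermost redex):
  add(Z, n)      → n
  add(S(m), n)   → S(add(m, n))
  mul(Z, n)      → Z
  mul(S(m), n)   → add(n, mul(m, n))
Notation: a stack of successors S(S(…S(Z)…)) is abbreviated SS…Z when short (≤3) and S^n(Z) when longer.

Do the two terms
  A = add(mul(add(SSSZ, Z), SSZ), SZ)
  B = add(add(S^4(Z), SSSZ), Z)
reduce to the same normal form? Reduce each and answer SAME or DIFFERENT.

Term A:
  start: add(mul(add(SSSZ, Z), SSZ), SZ)
  →1  add(mul(S(add(SSZ, Z)), SSZ), SZ)
  →2  add(add(SSZ, mul(add(SSZ, Z), SSZ)), SZ)
  →3  add(S(add(SZ, mul(add(SSZ, Z), SSZ))), SZ)
  →4  S(add(add(SZ, mul(add(SSZ, Z), SSZ)), SZ))
  →5  S(add(S(add(Z, mul(add(SSZ, Z), SSZ))), SZ))
  →6  S(S(add(add(Z, mul(add(SSZ, Z), SSZ)), SZ)))
  →7  S(S(add(mul(add(SSZ, Z), SSZ), SZ)))
  →8  S(S(add(mul(S(add(SZ, Z)), SSZ), SZ)))
  →9  S(S(add(add(SSZ, mul(add(SZ, Z), SSZ)), SZ)))
  →10  S(S(add(S(add(SZ, mul(add(SZ, Z), SSZ))), SZ)))
  →11  S(S(S(add(add(SZ, mul(add(SZ, Z), SSZ)), SZ))))
  →12  S(S(S(add(S(add(Z, mul(add(SZ, Z), SSZ))), SZ))))
  →13  S(S(S(S(add(add(Z, mul(add(SZ, Z), SSZ)), SZ)))))
  →14  S(S(S(S(add(mul(add(SZ, Z), SSZ), SZ)))))
  →15  S(S(S(S(add(mul(S(add(Z, Z)), SSZ), SZ)))))
  →16  S(S(S(S(add(add(SSZ, mul(add(Z, Z), SSZ)), SZ)))))
  →17  S(S(S(S(add(S(add(SZ, mul(add(Z, Z), SSZ))), SZ)))))
  →18  S(S(S(S(S(add(add(SZ, mul(add(Z, Z), SSZ)), SZ))))))
  →19  S(S(S(S(S(add(S(add(Z, mul(add(Z, Z), SSZ))), SZ))))))
  →20  S(S(S(S(S(S(add(add(Z, mul(add(Z, Z), SSZ)), SZ)))))))
  →21  S(S(S(S(S(S(add(mul(add(Z, Z), SSZ), SZ)))))))
  →22  S(S(S(S(S(S(add(mul(Z, SSZ), SZ)))))))
  →23  S(S(S(S(S(S(add(Z, SZ)))))))
  →24  S^7(Z)

Term B:
  start: add(add(S^4(Z), SSSZ), Z)
  →1  add(S(add(SSSZ, SSSZ)), Z)
  →2  S(add(add(SSSZ, SSSZ), Z))
  →3  S(add(S(add(SSZ, SSSZ)), Z))
  →4  S(S(add(add(SSZ, SSSZ), Z)))
  →5  S(S(add(S(add(SZ, SSSZ)), Z)))
  →6  S(S(S(add(add(SZ, SSSZ), Z))))
  →7  S(S(S(add(S(add(Z, SSSZ)), Z))))
  →8  S(S(S(S(add(add(Z, SSSZ), Z)))))
  →9  S(S(S(S(add(SSSZ, Z)))))
  →10  S(S(S(S(S(add(SSZ, Z))))))
  →11  S(S(S(S(S(S(add(SZ, Z)))))))
  →12  S(S(S(S(S(S(S(add(Z, Z))))))))
  →13  S^7(Z)

Answer: SAME — A ⇓ S^7(Z), B ⇓ S^7(Z)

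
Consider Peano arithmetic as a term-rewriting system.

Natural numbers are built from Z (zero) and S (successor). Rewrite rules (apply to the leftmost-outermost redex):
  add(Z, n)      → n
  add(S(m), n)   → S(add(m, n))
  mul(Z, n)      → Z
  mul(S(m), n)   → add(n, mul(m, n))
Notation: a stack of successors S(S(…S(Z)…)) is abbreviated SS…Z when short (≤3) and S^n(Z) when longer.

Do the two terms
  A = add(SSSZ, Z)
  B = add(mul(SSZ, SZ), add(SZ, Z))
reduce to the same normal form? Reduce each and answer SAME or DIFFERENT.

Term A:
  start: add(SSSZ, Z)
  →1  S(add(SSZ, Z))
  →2  S(S(add(SZ, Z)))
  →3  S(S(S(add(Z, Z))))
  →4  SSSZ

Term B:
  start: add(mul(SSZ, SZ), add(SZ, Z))
  →1  add(add(SZ, mul(SZ, SZ)), add(SZ, Z))
  →2  add(S(add(Z, mul(SZ, SZ))), add(SZ, Z))
  →3  S(add(add(Z, mul(SZ, SZ)), add(SZ, Z)))
  →4  S(add(mul(SZ, SZ), add(SZ, Z)))
  →5  S(add(add(SZ, mul(Z, SZ)), add(SZ, Z)))
  →6  S(add(S(add(Z, mul(Z, SZ))), add(SZ, Z)))
  →7  S(S(add(add(Z, mul(Z, SZ)), add(SZ, Z))))
  →8  S(S(add(mul(Z, SZ), add(SZ, Z))))
  →9  S(S(add(Z, add(SZ, Z))))
  →10  S(S(add(SZ, Z)))
  →11  S(S(S(add(Z, Z))))
  →12  SSSZ

Answer: SAME — A ⇓ SSSZ, B ⇓ SSSZ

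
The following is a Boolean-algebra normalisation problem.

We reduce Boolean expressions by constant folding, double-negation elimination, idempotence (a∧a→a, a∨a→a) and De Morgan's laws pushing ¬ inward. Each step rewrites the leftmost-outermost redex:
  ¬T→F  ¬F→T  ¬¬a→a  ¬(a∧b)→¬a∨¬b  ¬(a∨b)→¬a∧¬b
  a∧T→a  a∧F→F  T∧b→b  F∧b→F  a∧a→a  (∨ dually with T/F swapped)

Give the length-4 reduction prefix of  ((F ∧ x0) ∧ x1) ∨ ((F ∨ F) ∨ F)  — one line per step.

  start: ((F ∧ x0) ∧ x1) ∨ ((F ∨ F) ∨ F)
  step 1: (F ∧ x1) ∨ ((F ∨ F) ∨ F)
  step 2: F ∨ ((F ∨ F) ∨ F)
  step 3: (F ∨ F) ∨ F
  step 4: F ∨ F

Answer: after 4 steps: F ∨ F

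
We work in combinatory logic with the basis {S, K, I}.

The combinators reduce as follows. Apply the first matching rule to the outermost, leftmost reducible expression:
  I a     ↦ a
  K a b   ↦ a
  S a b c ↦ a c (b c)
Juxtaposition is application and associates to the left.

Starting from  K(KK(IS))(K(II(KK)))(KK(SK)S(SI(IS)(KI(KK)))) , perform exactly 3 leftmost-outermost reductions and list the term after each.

  start: K(KK(IS))(K(II(KK)))(KK(SK)S(SI(IS)(KI(KK))))
  step 1: KK(IS)(KK(SK)S(SI(IS)(KI(KK))))
  step 2: K(KK(SK)S(SI(IS)(KI(KK))))
  step 3: K(KS(SI(IS)(KI(KK))))

Answer: after 3 steps: K(KS(SI(IS)(KI(KK))))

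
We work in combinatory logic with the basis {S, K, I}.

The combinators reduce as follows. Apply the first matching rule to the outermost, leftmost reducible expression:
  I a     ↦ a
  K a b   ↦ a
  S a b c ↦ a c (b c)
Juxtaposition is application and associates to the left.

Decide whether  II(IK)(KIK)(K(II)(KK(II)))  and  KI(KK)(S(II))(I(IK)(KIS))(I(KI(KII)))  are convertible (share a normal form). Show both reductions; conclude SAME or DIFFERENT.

Term A:
  start: II(IK)(KIK)(K(II)(KK(II)))
  [1] I(IK)(KIK)(K(II)(KK(II)))
  [2] IK(KIK)(K(II)(KK(II)))
  [3] K(KIK)(K(II)(KK(II)))
  [4] KIK
  [5] I

Term B:
  start: KI(KK)(S(II))(I(IK)(KIS))(I(KI(KII)))
  [1] I(S(II))(I(IK)(KIS))(I(KI(KII)))
  [2] S(II)(I(IK)(KIS))(I(KI(KII)))
  [3] II(I(KI(KII)))(I(IK)(KIS)(I(KI(KII))))
  [4] I(I(KI(KII)))(I(IK)(KIS)(I(KI(KII))))
  [5] I(KI(KII))(I(IK)(KIS)(I(KI(KII))))
  [6] KI(KII)(I(IK)(KIS)(I(KI(KII))))
  [7] I(I(IK)(KIS)(I(KI(KII))))
  [8] I(IK)(KIS)(I(KI(KII)))
  [9] IK(KIS)(I(KI(KII)))
  [10] K(KIS)(I(KI(KII)))
  [11] KIS
  [12] I

Answer: SAME — A ⇓ I, B ⇓ I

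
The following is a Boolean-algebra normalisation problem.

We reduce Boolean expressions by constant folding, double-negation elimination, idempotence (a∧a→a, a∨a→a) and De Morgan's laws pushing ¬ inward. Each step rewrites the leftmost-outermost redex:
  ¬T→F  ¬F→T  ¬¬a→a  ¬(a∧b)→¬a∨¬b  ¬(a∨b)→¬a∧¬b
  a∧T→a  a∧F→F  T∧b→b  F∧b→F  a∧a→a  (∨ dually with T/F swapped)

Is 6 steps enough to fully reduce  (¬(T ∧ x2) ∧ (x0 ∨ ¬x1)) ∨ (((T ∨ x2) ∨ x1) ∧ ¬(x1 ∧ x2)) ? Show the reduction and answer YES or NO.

  start: (¬(T ∧ x2) ∧ (x0 ∨ ¬x1)) ∨ (((T ∨ x2) ∨ x1) ∧ ¬(x1 ∧ x2))
  →1  ((¬T ∨ ¬x2) ∧ (x0 ∨ ¬x1)) ∨ (((T ∨ x2) ∨ x1) ∧ ¬(x1 ∧ x2))
  →2  ((F ∨ ¬x2) ∧ (x0 ∨ ¬x1)) ∨ (((T ∨ x2) ∨ x1) ∧ ¬(x1 ∧ x2))
  →3  (¬x2 ∧ (x0 ∨ ¬x1)) ∨ (((T ∨ x2) ∨ x1) ∧ ¬(x1 ∧ x2))
  →4  (¬x2 ∧ (x0 ∨ ¬x1)) ∨ ((T ∨ x1) ∧ ¬(x1 ∧ x2))
  →5  (¬x2 ∧ (x0 ∨ ¬x1)) ∨ (T ∧ ¬(x1 ∧ x2))
  →6  (¬x2 ∧ (x0 ∨ ¬x1)) ∨ ¬(x1 ∧ x2)

Answer: NO — after 6 steps the term is (¬x2 ∧ (x0 ∨ ¬x1)) ∨ ¬(x1 ∧ x2), not yet normal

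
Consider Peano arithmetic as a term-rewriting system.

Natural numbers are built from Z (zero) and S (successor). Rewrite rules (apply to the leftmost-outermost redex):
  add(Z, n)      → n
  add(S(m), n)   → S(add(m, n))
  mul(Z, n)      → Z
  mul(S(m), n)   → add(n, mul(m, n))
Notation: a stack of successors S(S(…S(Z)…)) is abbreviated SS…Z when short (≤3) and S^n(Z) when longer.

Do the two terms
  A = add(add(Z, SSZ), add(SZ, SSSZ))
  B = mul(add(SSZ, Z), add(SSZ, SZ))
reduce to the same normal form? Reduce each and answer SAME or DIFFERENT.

Answer: SAME — A ⇓ S^6(Z), B ⇓ S^6(Z)

Derivation:
Term A:
  start: add(add(Z, SSZ), add(SZ, SSSZ))
  →1  add(SSZ, add(SZ, SSSZ))
  →2  S(add(SZ, add(SZ, SSSZ)))
  →3  S(S(add(Z, add(SZ, SSSZ))))
  →4  S(S(add(SZ, SSSZ)))
  →5  S(S(S(add(Z, SSSZ))))
  →6  S^6(Z)

Term B:
  start: mul(add(SSZ, Z), add(SSZ, SZ))
  →1  mul(S(add(SZ, Z)), add(SSZ, SZ))
  →2  add(add(SSZ, SZ), mul(add(SZ, Z), add(SSZ, SZ)))
  →3  add(S(add(SZ, SZ)), mul(add(SZ, Z), add(SSZ, SZ)))
  →4  S(add(add(SZ, SZ), mul(add(SZ, Z), add(SSZ, SZ))))
  →5  S(add(S(add(Z, SZ)), mul(add(SZ, Z), add(SSZ, SZ))))
  →6  S(S(add(add(Z, SZ), mul(add(SZ, Z), add(SSZ, SZ)))))
  →7  S(S(add(SZ, mul(add(SZ, Z), add(SSZ, SZ)))))
  →8  S(S(S(add(Z, mul(add(SZ, Z), add(SSZ, SZ))))))
  →9  S(S(S(mul(add(SZ, Z), add(SSZ, SZ)))))
  →10  S(S(S(mul(S(add(Z, Z)), add(SSZ, SZ)))))
  →11  S(S(S(add(add(SSZ, SZ), mul(add(Z, Z), add(SSZ, SZ))))))
  →12  S(S(S(add(S(add(SZ, SZ)), mul(add(Z, Z), add(SSZ, SZ))))))
  →13  S(S(S(S(add(add(SZ, SZ), mul(add(Z, Z), add(SSZ, SZ)))))))
  →14  S(S(S(S(add(S(add(Z, SZ)), mul(add(Z, Z), add(SSZ, SZ)))))))
  →15  S(S(S(S(S(add(add(Z, SZ), mul(add(Z, Z), add(SSZ, SZ))))))))
  →16  S(S(S(S(S(add(SZ, mul(add(Z, Z), add(SSZ, SZ))))))))
  →17  S(S(S(S(S(S(add(Z, mul(add(Z, Z), add(SSZ, SZ)))))))))
  →18  S(S(S(S(S(S(mul(add(Z, Z), add(SSZ, SZ))))))))
  →19  S(S(S(S(S(S(mul(Z, add(SSZ, SZ))))))))
  →20  S^6(Z)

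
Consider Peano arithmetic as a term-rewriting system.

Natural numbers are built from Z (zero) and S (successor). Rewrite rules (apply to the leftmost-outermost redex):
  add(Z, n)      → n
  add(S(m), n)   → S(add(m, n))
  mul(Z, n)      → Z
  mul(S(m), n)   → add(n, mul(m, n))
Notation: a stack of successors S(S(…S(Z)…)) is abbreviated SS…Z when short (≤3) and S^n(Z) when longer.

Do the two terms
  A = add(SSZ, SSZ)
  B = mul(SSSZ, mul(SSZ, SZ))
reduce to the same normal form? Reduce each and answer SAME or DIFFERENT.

Answer: DIFFERENT — A ⇓ S^4(Z), B ⇓ S^6(Z)

Derivation:
Term A:
  start: add(SSZ, SSZ)
  →1  S(add(SZ, SSZ))
  →2  S(S(add(Z, SSZ)))
  →3  S^4(Z)

Term B:
  start: mul(SSSZ, mul(SSZ, SZ))
  →1  add(mul(SSZ, SZ), mul(SSZ, mul(SSZ, SZ)))
  →2  add(add(SZ, mul(SZ, SZ)), mul(SSZ, mul(SSZ, SZ)))
  →3  add(S(add(Z, mul(SZ, SZ))), mul(SSZ, mul(SSZ, SZ)))
  →4  S(add(add(Z, mul(SZ, SZ)), mul(SSZ, mul(SSZ, SZ))))
  →5  S(add(mul(SZ, SZ), mul(SSZ, mul(SSZ, SZ))))
  →6  S(add(add(SZ, mul(Z, SZ)), mul(SSZ, mul(SSZ, SZ))))
  →7  S(add(S(add(Z, mul(Z, SZ))), mul(SSZ, mul(SSZ, SZ))))
  →8  S(S(add(add(Z, mul(Z, SZ)), mul(SSZ, mul(SSZ, SZ)))))
  →9  S(S(add(mul(Z, SZ), mul(SSZ, mul(SSZ, SZ)))))
  →10  S(S(add(Z, mul(SSZ, mul(SSZ, SZ)))))
  →11  S(S(mul(SSZ, mul(SSZ, SZ))))
  →12  S(S(add(mul(SSZ, SZ), mul(SZ, mul(SSZ, SZ)))))
  →13  S(S(add(add(SZ, mul(SZ, SZ)), mul(SZ, mul(SSZ, SZ)))))
  →14  S(S(add(S(add(Z, mul(SZ, SZ))), mul(SZ, mul(SSZ, SZ)))))
  →15  S(S(S(add(add(Z, mul(SZ, SZ)), mul(SZ, mul(SSZ, SZ))))))
  →16  S(S(S(add(mul(SZ, SZ), mul(SZ, mul(SSZ, SZ))))))
  →17  S(S(S(add(add(SZ, mul(Z, SZ)), mul(SZ, mul(SSZ, SZ))))))
  →18  S(S(S(add(S(add(Z, mul(Z, SZ))), mul(SZ, mul(SSZ, SZ))))))
  →19  S(S(S(S(add(add(Z, mul(Z, SZ)), mul(SZ, mul(SSZ, SZ)))))))
  →20  S(S(S(S(add(mul(Z, SZ), mul(SZ, mul(SSZ, SZ)))))))
  →21  S(S(S(S(add(Z, mul(SZ, mul(SSZ, SZ)))))))
  →22  S(S(S(S(mul(SZ, mul(SSZ, SZ))))))
  →23  S(S(S(S(add(mul(SSZ, SZ), mul(Z, mul(SSZ, SZ)))))))
  →24  S(S(S(S(add(add(SZ, mul(SZ, SZ)), mul(Z, mul(SSZ, SZ)))))))
  →25  S(S(S(S(add(S(add(Z, mul(SZ, SZ))), mul(Z, mul(SSZ, SZ)))))))
  →26  S(S(S(S(S(add(add(Z, mul(SZ, SZ)), mul(Z, mul(SSZ, SZ))))))))
  →27  S(S(S(S(S(add(mul(SZ, SZ), mul(Z, mul(SSZ, SZ))))))))
  →28  S(S(S(S(S(add(add(SZ, mul(Z, SZ)), mul(Z, mul(SSZ, SZ))))))))
  →29  S(S(S(S(S(add(S(add(Z, mul(Z, SZ))), mul(Z, mul(SSZ, SZ))))))))
  →30  S(S(S(S(S(S(add(add(Z, mul(Z, SZ)), mul(Z, mul(SSZ, SZ)))))))))
  →31  S(S(S(S(S(S(add(mul(Z, SZ), mul(Z, mul(SSZ, SZ)))))))))
  →32  S(S(S(S(S(S(add(Z, mul(Z, mul(SSZ, SZ)))))))))
  →33  S(S(S(S(S(S(mul(Z, mul(SSZ, SZ))))))))
  →34  S^6(Z)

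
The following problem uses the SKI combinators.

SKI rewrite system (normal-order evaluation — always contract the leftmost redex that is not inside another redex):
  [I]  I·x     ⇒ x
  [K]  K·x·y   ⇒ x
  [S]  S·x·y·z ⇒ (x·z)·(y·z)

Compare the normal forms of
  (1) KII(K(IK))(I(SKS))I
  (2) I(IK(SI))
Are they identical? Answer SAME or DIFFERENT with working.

Term A:
  start: KII(K(IK))(I(SKS))I
  [1] I(K(IK))(I(SKS))I
  [2] K(IK)(I(SKS))I
  [3] IKI
  [4] KI

Term B:
  start: I(IK(SI))
  [1] IK(SI)
  [2] K(SI)

Answer: DIFFERENT — A ⇓ KI, B ⇓ K(SI)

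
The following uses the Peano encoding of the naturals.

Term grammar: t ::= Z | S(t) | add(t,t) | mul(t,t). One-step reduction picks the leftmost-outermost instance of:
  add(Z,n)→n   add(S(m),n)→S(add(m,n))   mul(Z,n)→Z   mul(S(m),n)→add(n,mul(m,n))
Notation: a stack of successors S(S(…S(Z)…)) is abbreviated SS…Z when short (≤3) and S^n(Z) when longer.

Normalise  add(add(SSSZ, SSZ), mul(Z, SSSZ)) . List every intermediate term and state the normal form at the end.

Answer: normal form = S^5(Z)  (in 11 steps)

Working:
  start: add(add(SSSZ, SSZ), mul(Z, SSSZ))
  [1] add(S(add(SSZ, SSZ)), mul(Z, SSSZ))
  [2] S(add(add(SSZ, SSZ), mul(Z, SSSZ)))
  [3] S(add(S(add(SZ, SSZ)), mul(Z, SSSZ)))
  [4] S(S(add(add(SZ, SSZ), mul(Z, SSSZ))))
  [5] S(S(add(S(add(Z, SSZ)), mul(Z, SSSZ))))
  [6] S(S(S(add(add(Z, SSZ), mul(Z, SSSZ)))))
  [7] S(S(S(add(SSZ, mul(Z, SSSZ)))))
  [8] S(S(S(S(add(SZ, mul(Z, SSSZ))))))
  [9] S(S(S(S(S(add(Z, mul(Z, SSSZ)))))))
  [10] S(S(S(S(S(mul(Z, SSSZ))))))
  [11] S^5(Z)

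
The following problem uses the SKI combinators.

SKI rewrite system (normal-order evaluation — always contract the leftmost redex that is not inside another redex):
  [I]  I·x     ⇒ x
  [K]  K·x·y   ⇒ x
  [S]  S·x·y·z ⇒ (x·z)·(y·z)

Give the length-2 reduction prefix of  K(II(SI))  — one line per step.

Answer: after 2 steps: K(SI)

Reduction:
  start: K(II(SI))
  →1  K(I(SI))
  →2  K(SI)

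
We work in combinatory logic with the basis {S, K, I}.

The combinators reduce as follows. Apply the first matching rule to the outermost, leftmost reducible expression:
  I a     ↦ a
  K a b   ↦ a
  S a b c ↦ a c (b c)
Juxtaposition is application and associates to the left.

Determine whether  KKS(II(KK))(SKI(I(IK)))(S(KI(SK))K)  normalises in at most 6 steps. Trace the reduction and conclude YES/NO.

  start: KKS(II(KK))(SKI(I(IK)))(S(KI(SK))K)
  step 1: K(II(KK))(SKI(I(IK)))(S(KI(SK))K)
  step 2: II(KK)(S(KI(SK))K)
  step 3: I(KK)(S(KI(SK))K)
  step 4: KK(S(KI(SK))K)
  step 5: K

Answer: YES — reaches normal form K in 5 ≤ 6 steps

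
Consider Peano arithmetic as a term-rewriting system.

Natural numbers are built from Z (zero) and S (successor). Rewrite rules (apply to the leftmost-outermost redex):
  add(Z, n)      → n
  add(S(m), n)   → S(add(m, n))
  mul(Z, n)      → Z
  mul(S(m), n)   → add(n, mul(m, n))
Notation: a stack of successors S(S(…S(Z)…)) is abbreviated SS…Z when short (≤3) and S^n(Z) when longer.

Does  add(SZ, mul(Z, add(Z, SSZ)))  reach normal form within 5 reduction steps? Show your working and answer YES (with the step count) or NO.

  start: add(SZ, mul(Z, add(Z, SSZ)))
  [1] S(add(Z, mul(Z, add(Z, SSZ))))
  [2] S(mul(Z, add(Z, SSZ)))
  [3] SZ

Answer: YES — reaches normal form SZ in 3 ≤ 5 steps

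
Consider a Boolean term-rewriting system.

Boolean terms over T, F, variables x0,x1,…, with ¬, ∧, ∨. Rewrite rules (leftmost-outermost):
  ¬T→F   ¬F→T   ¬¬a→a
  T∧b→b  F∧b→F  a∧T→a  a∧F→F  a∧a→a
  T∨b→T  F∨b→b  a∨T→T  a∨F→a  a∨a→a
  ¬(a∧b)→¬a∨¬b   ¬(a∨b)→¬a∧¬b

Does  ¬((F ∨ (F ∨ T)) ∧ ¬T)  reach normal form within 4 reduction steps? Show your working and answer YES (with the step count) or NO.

Answer: NO — after 4 steps the term is ¬(F ∨ T) ∨ ¬¬T, not yet normal

Derivation:
  start: ¬((F ∨ (F ∨ T)) ∧ ¬T)
  step 1: ¬(F ∨ (F ∨ T)) ∨ ¬¬T
  step 2: (¬F ∧ ¬(F ∨ T)) ∨ ¬¬T
  step 3: (T ∧ ¬(F ∨ T)) ∨ ¬¬T
  step 4: ¬(F ∨ T) ∨ ¬¬T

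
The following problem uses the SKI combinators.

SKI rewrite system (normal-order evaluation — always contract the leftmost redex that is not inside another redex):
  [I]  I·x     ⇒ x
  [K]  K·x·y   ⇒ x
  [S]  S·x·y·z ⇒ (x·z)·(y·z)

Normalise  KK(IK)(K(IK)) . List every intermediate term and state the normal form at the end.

  start: KK(IK)(K(IK))
  step 1: K(K(IK))
  step 2: K(KK)

Answer: normal form = K(KK)  (in 2 steps)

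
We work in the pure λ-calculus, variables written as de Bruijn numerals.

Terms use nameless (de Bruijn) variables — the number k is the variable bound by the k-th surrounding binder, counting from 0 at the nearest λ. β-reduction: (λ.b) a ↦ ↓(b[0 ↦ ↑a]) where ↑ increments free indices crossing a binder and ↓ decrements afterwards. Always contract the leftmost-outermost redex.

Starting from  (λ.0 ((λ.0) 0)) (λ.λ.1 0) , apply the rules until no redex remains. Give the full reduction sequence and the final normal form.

Answer: normal form = λ.λ.1 0  (in 4 steps)

Working:
  start: (λ.0 ((λ.0) 0)) (λ.λ.1 0)
  →1  (λ.λ.1 0) ((λ.0) (λ.λ.1 0))
  →2  λ.(λ.0) (λ.λ.1 0) 0
  →3  λ.(λ.λ.1 0) 0
  →4  λ.λ.1 0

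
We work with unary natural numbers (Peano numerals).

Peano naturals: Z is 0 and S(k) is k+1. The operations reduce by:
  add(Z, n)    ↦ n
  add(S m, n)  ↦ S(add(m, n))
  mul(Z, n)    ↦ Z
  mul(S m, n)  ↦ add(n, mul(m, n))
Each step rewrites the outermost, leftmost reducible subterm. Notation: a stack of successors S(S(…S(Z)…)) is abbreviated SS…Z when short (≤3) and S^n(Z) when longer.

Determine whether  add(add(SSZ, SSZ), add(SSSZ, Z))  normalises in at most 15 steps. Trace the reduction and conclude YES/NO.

Answer: YES — reaches normal form S^7(Z) in 12 ≤ 15 steps

Reduction:
  start: add(add(SSZ, SSZ), add(SSSZ, Z))
  [1] add(S(add(SZ, SSZ)), add(SSSZ, Z))
  [2] S(add(add(SZ, SSZ), add(SSSZ, Z)))
  [3] S(add(S(add(Z, SSZ)), add(SSSZ, Z)))
  [4] S(S(add(add(Z, SSZ), add(SSSZ, Z))))
  [5] S(S(add(SSZ, add(SSSZ, Z))))
  [6] S(S(S(add(SZ, add(SSSZ, Z)))))
  [7] S(S(S(S(add(Z, add(SSSZ, Z))))))
  [8] S(S(S(S(add(SSSZ, Z)))))
  [9] S(S(S(S(S(add(SSZ, Z))))))
  [10] S(S(S(S(S(S(add(SZ, Z)))))))
  [11] S(S(S(S(S(S(S(add(Z, Z))))))))
  [12] S^7(Z)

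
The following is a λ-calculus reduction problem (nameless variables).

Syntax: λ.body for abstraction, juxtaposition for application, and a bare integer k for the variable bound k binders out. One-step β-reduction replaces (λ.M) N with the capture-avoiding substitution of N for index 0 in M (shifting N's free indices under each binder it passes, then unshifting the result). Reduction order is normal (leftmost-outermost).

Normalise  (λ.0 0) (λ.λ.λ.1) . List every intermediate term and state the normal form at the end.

Answer: normal form = λ.λ.1  (in 2 steps)

Reduction:
  start: (λ.0 0) (λ.λ.λ.1)
  [1] (λ.λ.λ.1) (λ.λ.λ.1)
  [2] λ.λ.1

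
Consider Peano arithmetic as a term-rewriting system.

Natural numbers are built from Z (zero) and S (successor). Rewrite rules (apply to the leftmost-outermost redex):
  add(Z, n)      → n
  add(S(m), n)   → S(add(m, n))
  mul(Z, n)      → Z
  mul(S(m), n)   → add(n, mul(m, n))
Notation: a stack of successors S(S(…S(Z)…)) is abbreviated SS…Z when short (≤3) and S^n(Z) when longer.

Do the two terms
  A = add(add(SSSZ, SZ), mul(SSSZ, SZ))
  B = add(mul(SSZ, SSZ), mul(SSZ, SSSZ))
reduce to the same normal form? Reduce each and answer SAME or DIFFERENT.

Answer: DIFFERENT — A ⇓ S^7(Z), B ⇓ S^10(Z)

Working:
Term A:
  start: add(add(SSSZ, SZ), mul(SSSZ, SZ))
  →1  add(S(add(SSZ, SZ)), mul(SSSZ, SZ))
  →2  S(add(add(SSZ, SZ), mul(SSSZ, SZ)))
  →3  S(add(S(add(SZ, SZ)), mul(SSSZ, SZ)))
  →4  S(S(add(add(SZ, SZ), mul(SSSZ, SZ))))
  →5  S(S(add(S(add(Z, SZ)), mul(SSSZ, SZ))))
  →6  S(S(S(add(add(Z, SZ), mul(SSSZ, SZ)))))
  →7  S(S(S(add(SZ, mul(SSSZ, SZ)))))
  →8  S(S(S(S(add(Z, mul(SSSZ, SZ))))))
  →9  S(S(S(S(mul(SSSZ, SZ)))))
  →10  S(S(S(S(add(SZ, mul(SSZ, SZ))))))
  →11  S(S(S(S(S(add(Z, mul(SSZ, SZ)))))))
  →12  S(S(S(S(S(mul(SSZ, SZ))))))
  →13  S(S(S(S(S(add(SZ, mul(SZ, SZ)))))))
  →14  S(S(S(S(S(S(add(Z, mul(SZ, SZ))))))))
  →15  S(S(S(S(S(S(mul(SZ, SZ)))))))
  →16  S(S(S(S(S(S(add(SZ, mul(Z, SZ))))))))
  →17  S(S(S(S(S(S(S(add(Z, mul(Z, SZ)))))))))
  →18  S(S(S(S(S(S(S(mul(Z, SZ))))))))
  →19  S^7(Z)

Term B:
  start: add(mul(SSZ, SSZ), mul(SSZ, SSSZ))
  →1  add(add(SSZ, mul(SZ, SSZ)), mul(SSZ, SSSZ))
  →2  add(S(add(SZ, mul(SZ, SSZ))), mul(SSZ, SSSZ))
  →3  S(add(add(SZ, mul(SZ, SSZ)), mul(SSZ, SSSZ)))
  →4  S(add(S(add(Z, mul(SZ, SSZ))), mul(SSZ, SSSZ)))
  →5  S(S(add(add(Z, mul(SZ, SSZ)), mul(SSZ, SSSZ))))
  →6  S(S(add(mul(SZ, SSZ), mul(SSZ, SSSZ))))
  →7  S(S(add(add(SSZ, mul(Z, SSZ)), mul(SSZ, SSSZ))))
  →8  S(S(add(S(add(SZ, mul(Z, SSZ))), mul(SSZ, SSSZ))))
  →9  S(S(S(add(add(SZ, mul(Z, SSZ)), mul(SSZ, SSSZ)))))
  →10  S(S(S(add(S(add(Z, mul(Z, SSZ))), mul(SSZ, SSSZ)))))
  →11  S(S(S(S(add(add(Z, mul(Z, SSZ)), mul(SSZ, SSSZ))))))
  →12  S(S(S(S(add(mul(Z, SSZ), mul(SSZ, SSSZ))))))
  →13  S(S(S(S(add(Z, mul(SSZ, SSSZ))))))
  →14  S(S(S(S(mul(SSZ, SSSZ)))))
  →15  S(S(S(S(add(SSSZ, mul(SZ, SSSZ))))))
  →16  S(S(S(S(S(add(SSZ, mul(SZ, SSSZ)))))))
  →17  S(S(S(S(S(S(add(SZ, mul(SZ, SSSZ))))))))
  →18  S(S(S(S(S(S(S(add(Z, mul(SZ, SSSZ)))))))))
  →19  S(S(S(S(S(S(S(mul(SZ, SSSZ))))))))
  →20  S(S(S(S(S(S(S(add(SSSZ, mul(Z, SSSZ)))))))))
  →21  S(S(S(S(S(S(S(S(add(SSZ, mul(Z, SSSZ))))))))))
  →22  S(S(S(S(S(S(S(S(S(add(SZ, mul(Z, SSSZ)))))))))))
  →23  S(S(S(S(S(S(S(S(S(S(add(Z, mul(Z, SSSZ))))))))))))
  →24  S(S(S(S(S(S(S(S(S(S(mul(Z, SSSZ)))))))))))
  →25  S^10(Z)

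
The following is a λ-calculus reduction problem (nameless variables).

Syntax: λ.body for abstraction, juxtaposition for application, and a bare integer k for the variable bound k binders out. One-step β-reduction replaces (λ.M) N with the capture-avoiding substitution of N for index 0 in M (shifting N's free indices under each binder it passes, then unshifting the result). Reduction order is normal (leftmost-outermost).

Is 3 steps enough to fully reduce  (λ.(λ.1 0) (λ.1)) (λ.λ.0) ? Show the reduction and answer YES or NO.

  start: (λ.(λ.1 0) (λ.1)) (λ.λ.0)
  [1] (λ.(λ.λ.0) 0) (λ.λ.λ.0)
  [2] (λ.λ.0) (λ.λ.λ.0)
  [3] λ.0

Answer: YES — reaches normal form λ.0 in 3 ≤ 3 steps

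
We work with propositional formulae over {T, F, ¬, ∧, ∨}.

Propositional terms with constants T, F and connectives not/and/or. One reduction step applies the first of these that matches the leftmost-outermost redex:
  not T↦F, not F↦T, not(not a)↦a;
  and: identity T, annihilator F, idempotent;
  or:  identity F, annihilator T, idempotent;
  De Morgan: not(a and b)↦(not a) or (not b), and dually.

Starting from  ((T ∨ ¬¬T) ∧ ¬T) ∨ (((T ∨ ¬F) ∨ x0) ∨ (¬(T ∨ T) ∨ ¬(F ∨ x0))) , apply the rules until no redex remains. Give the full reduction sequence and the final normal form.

Answer: normal form = T  (in 7 steps)

Derivation:
  start: ((T ∨ ¬¬T) ∧ ¬T) ∨ (((T ∨ ¬F) ∨ x0) ∨ (¬(T ∨ T) ∨ ¬(F ∨ x0)))
  [1] (T ∧ ¬T) ∨ (((T ∨ ¬F) ∨ x0) ∨ (¬(T ∨ T) ∨ ¬(F ∨ x0)))
  [2] ¬T ∨ (((T ∨ ¬F) ∨ x0) ∨ (¬(T ∨ T) ∨ ¬(F ∨ x0)))
  [3] F ∨ (((T ∨ ¬F) ∨ x0) ∨ (¬(T ∨ T) ∨ ¬(F ∨ x0)))
  [4] ((T ∨ ¬F) ∨ x0) ∨ (¬(T ∨ T) ∨ ¬(F ∨ x0))
  [5] (T ∨ x0) ∨ (¬(T ∨ T) ∨ ¬(F ∨ x0))
  [6] T ∨ (¬(T ∨ T) ∨ ¬(F ∨ x0))
  [7] T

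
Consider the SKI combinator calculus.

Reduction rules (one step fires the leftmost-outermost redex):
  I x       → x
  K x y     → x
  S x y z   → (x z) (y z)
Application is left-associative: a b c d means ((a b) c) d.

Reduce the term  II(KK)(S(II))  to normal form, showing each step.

Answer: normal form = K  (in 3 steps)

Derivation:
  start: II(KK)(S(II))
  [1] I(KK)(S(II))
  [2] KK(S(II))
  [3] K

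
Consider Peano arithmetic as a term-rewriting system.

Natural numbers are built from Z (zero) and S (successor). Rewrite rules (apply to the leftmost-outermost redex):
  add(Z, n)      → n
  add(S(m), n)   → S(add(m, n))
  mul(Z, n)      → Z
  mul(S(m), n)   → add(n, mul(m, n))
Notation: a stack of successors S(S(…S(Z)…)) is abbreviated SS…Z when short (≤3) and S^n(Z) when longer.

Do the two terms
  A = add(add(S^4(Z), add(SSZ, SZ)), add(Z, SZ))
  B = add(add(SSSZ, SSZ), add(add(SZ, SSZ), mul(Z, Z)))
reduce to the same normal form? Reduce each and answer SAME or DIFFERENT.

Answer: SAME — A ⇓ S^8(Z), B ⇓ S^8(Z)

Reduction:
Term A:
  start: add(add(S^4(Z), add(SSZ, SZ)), add(Z, SZ))
  [1] add(S(add(SSSZ, add(SSZ, SZ))), add(Z, SZ))
  [2] S(add(add(SSSZ, add(SSZ, SZ)), add(Z, SZ)))
  [3] S(add(S(add(SSZ, add(SSZ, SZ))), add(Z, SZ)))
  [4] S(S(add(add(SSZ, add(SSZ, SZ)), add(Z, SZ))))
  [5] S(S(add(S(add(SZ, add(SSZ, SZ))), add(Z, SZ))))
  [6] S(S(S(add(add(SZ, add(SSZ, SZ)), add(Z, SZ)))))
  [7] S(S(S(add(S(add(Z, add(SSZ, SZ))), add(Z, SZ)))))
  [8] S(S(S(S(add(add(Z, add(SSZ, SZ)), add(Z, SZ))))))
  [9] S(S(S(S(add(add(SSZ, SZ), add(Z, SZ))))))
  [10] S(S(S(S(add(S(add(SZ, SZ)), add(Z, SZ))))))
  [11] S(S(S(S(S(add(add(SZ, SZ), add(Z, SZ)))))))
  [12] S(S(S(S(S(add(S(add(Z, SZ)), add(Z, SZ)))))))
  [13] S(S(S(S(S(S(add(add(Z, SZ), add(Z, SZ))))))))
  [14] S(S(S(S(S(S(add(SZ, add(Z, SZ))))))))
  [15] S(S(S(S(S(S(S(add(Z, add(Z, SZ)))))))))
  [16] S(S(S(S(S(S(S(add(Z, SZ))))))))
  [17] S^8(Z)

Term B:
  start: add(add(SSSZ, SSZ), add(add(SZ, SSZ), mul(Z, Z)))
  [1] add(S(add(SSZ, SSZ)), add(add(SZ, SSZ), mul(Z, Z)))
  [2] S(add(add(SSZ, SSZ), add(add(SZ, SSZ), mul(Z, Z))))
  [3] S(add(S(add(SZ, SSZ)), add(add(SZ, SSZ), mul(Z, Z))))
  [4] S(S(add(add(SZ, SSZ), add(add(SZ, SSZ), mul(Z, Z)))))
  [5] S(S(add(S(add(Z, SSZ)), add(add(SZ, SSZ), mul(Z, Z)))))
  [6] S(S(S(add(add(Z, SSZ), add(add(SZ, SSZ), mul(Z, Z))))))
  [7] S(S(S(add(SSZ, add(add(SZ, SSZ), mul(Z, Z))))))
  [8] S(S(S(S(add(SZ, add(add(SZ, SSZ), mul(Z, Z)))))))
  [9] S(S(S(S(S(add(Z, add(add(SZ, SSZ), mul(Z, Z))))))))
  [10] S(S(S(S(S(add(add(SZ, SSZ), mul(Z, Z)))))))
  [11] S(S(S(S(S(add(S(add(Z, SSZ)), mul(Z, Z)))))))
  [12] S(S(S(S(S(S(add(add(Z, SSZ), mul(Z, Z))))))))
  [13] S(S(S(S(S(S(add(SSZ, mul(Z, Z))))))))
  [14] S(S(S(S(S(S(S(add(SZ, mul(Z, Z)))))))))
  [15] S(S(S(S(S(S(S(S(add(Z, mul(Z, Z))))))))))
  [16] S(S(S(S(S(S(S(S(mul(Z, Z)))))))))
  [17] S^8(Z)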